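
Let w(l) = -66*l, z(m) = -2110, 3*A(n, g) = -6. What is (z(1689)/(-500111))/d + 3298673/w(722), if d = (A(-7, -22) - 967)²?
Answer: -1430292199800661/20661727885524 ≈ -69.224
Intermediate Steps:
A(n, g) = -2 (A(n, g) = (⅓)*(-6) = -2)
d = 938961 (d = (-2 - 967)² = (-969)² = 938961)
(z(1689)/(-500111))/d + 3298673/w(722) = -2110/(-500111)/938961 + 3298673/((-66*722)) = -2110*(-1/500111)*(1/938961) + 3298673/(-47652) = (2110/500111)*(1/938961) + 3298673*(-1/47652) = 2110/469584724671 - 3298673/47652 = -1430292199800661/20661727885524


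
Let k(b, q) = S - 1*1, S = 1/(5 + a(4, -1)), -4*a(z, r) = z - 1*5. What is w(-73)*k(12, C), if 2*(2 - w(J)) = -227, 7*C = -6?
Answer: -187/2 ≈ -93.500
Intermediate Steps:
C = -6/7 (C = (1/7)*(-6) = -6/7 ≈ -0.85714)
w(J) = 231/2 (w(J) = 2 - 1/2*(-227) = 2 + 227/2 = 231/2)
a(z, r) = 5/4 - z/4 (a(z, r) = -(z - 1*5)/4 = -(z - 5)/4 = -(-5 + z)/4 = 5/4 - z/4)
S = 4/21 (S = 1/(5 + (5/4 - 1/4*4)) = 1/(5 + (5/4 - 1)) = 1/(5 + 1/4) = 1/(21/4) = 4/21 ≈ 0.19048)
k(b, q) = -17/21 (k(b, q) = 4/21 - 1*1 = 4/21 - 1 = -17/21)
w(-73)*k(12, C) = (231/2)*(-17/21) = -187/2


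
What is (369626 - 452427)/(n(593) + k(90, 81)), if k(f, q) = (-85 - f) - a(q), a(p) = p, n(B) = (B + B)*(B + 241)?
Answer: -82801/988868 ≈ -0.083733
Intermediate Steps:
n(B) = 2*B*(241 + B) (n(B) = (2*B)*(241 + B) = 2*B*(241 + B))
k(f, q) = -85 - f - q (k(f, q) = (-85 - f) - q = -85 - f - q)
(369626 - 452427)/(n(593) + k(90, 81)) = (369626 - 452427)/(2*593*(241 + 593) + (-85 - 1*90 - 1*81)) = -82801/(2*593*834 + (-85 - 90 - 81)) = -82801/(989124 - 256) = -82801/988868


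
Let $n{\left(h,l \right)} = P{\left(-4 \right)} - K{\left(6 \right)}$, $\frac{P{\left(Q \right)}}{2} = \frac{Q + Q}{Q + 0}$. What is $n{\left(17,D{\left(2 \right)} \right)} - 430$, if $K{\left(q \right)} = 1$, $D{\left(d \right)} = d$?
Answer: $-427$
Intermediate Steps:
$P{\left(Q \right)} = 4$ ($P{\left(Q \right)} = 2 \frac{Q + Q}{Q + 0} = 2 \frac{2 Q}{Q} = 2 \cdot 2 = 4$)
$n{\left(h,l \right)} = 3$ ($n{\left(h,l \right)} = 4 - 1 = 3$)
$n{\left(17,D{\left(2 \right)} \right)} - 430 = 3 - 430 = -427$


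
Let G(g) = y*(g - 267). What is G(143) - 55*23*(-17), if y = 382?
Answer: -25863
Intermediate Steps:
G(g) = -101994 + 382*g (G(g) = 382*(g - 267) = 382*(-267 + g) = -101994 + 382*g)
G(143) - 55*23*(-17) = (-101994 + 382*143) - 55*23*(-17) = (-101994 + 54626) - 1265*(-17) = -47368 + 21505 = -25863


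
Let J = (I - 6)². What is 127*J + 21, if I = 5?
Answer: 148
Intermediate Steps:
J = 1 (J = (5 - 6)² = (-1)² = 1)
127*J + 21 = 127*1 + 21 = 127 + 21 = 148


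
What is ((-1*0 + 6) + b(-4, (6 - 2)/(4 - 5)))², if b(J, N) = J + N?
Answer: 4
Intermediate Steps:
((-1*0 + 6) + b(-4, (6 - 2)/(4 - 5)))² = ((-1*0 + 6) + (-4 + (6 - 2)/(4 - 5)))² = ((0 + 6) + (-4 + 4/(-1)))² = (6 + (-4 + 4*(-1)))² = (6 + (-4 - 4))² = (6 - 8)² = (-2)² = 4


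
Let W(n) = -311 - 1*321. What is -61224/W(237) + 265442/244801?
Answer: 1894431971/19339279 ≈ 97.958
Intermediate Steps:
W(n) = -632 (W(n) = -311 - 321 = -632)
-61224/W(237) + 265442/244801 = -61224/(-632) + 265442/244801 = -61224*(-1/632) + 265442*(1/244801) = 7653/79 + 265442/244801 = 1894431971/19339279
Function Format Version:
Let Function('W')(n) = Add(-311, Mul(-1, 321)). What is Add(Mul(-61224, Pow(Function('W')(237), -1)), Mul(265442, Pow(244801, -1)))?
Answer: Rational(1894431971, 19339279) ≈ 97.958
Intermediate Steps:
Function('W')(n) = -632 (Function('W')(n) = Add(-311, -321) = -632)
Add(Mul(-61224, Pow(Function('W')(237), -1)), Mul(265442, Pow(244801, -1))) = Add(Mul(-61224, Pow(-632, -1)), Mul(265442, Pow(244801, -1))) = Add(Mul(-61224, Rational(-1, 632)), Mul(265442, Rational(1, 244801))) = Add(Rational(7653, 79), Rational(265442, 244801)) = Rational(1894431971, 19339279)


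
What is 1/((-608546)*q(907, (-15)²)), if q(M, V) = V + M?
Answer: -1/688874072 ≈ -1.4516e-9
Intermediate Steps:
q(M, V) = M + V
1/((-608546)*q(907, (-15)²)) = 1/((-608546)*(907 + (-15)²)) = -1/(608546*(907 + 225)) = -1/608546/1132 = -1/608546*1/1132 = -1/688874072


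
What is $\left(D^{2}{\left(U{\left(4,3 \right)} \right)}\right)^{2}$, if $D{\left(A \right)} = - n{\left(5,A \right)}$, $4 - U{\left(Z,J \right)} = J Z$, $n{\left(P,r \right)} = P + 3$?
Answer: $4096$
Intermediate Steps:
$n{\left(P,r \right)} = 3 + P$
$U{\left(Z,J \right)} = 4 - J Z$
$D{\left(A \right)} = -8$ ($D{\left(A \right)} = - (3 + 5) = \left(-1\right) 8 = -8$)
$\left(D^{2}{\left(U{\left(4,3 \right)} \right)}\right)^{2} = \left(\left(-8\right)^{2}\right)^{2} = 64^{2} = 4096$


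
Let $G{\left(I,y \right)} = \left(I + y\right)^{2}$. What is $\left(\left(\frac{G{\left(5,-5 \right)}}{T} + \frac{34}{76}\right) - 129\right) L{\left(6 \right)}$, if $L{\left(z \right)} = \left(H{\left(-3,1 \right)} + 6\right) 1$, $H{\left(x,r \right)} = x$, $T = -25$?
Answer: $- \frac{14655}{38} \approx -385.66$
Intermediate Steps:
$L{\left(z \right)} = 3$ ($L{\left(z \right)} = \left(-3 + 6\right) 1 = 3 \cdot 1 = 3$)
$\left(\left(\frac{G{\left(5,-5 \right)}}{T} + \frac{34}{76}\right) - 129\right) L{\left(6 \right)} = \left(\left(\frac{\left(5 - 5\right)^{2}}{-25} + \frac{34}{76}\right) - 129\right) 3 = \left(\left(0^{2} \left(- \frac{1}{25}\right) + 34 \cdot \frac{1}{76}\right) - 129\right) 3 = \left(\left(0 \left(- \frac{1}{25}\right) + \frac{17}{38}\right) - 129\right) 3 = \left(\left(0 + \frac{17}{38}\right) - 129\right) 3 = \left(\frac{17}{38} - 129\right) 3 = \left(- \frac{4885}{38}\right) 3 = - \frac{14655}{38}$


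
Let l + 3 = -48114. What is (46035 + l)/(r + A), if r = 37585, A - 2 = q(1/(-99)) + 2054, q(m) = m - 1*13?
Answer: -206118/3923171 ≈ -0.052539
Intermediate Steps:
q(m) = -13 + m (q(m) = m - 13 = -13 + m)
l = -48117 (l = -3 - 48114 = -48117)
A = 202256/99 (A = 2 + ((-13 + 1/(-99)) + 2054) = 2 + ((-13 - 1/99) + 2054) = 2 + (-1288/99 + 2054) = 2 + 202058/99 = 202256/99 ≈ 2043.0)
(46035 + l)/(r + A) = (46035 - 48117)/(37585 + 202256/99) = -2082/3923171/99 = -2082*99/3923171 = -206118/3923171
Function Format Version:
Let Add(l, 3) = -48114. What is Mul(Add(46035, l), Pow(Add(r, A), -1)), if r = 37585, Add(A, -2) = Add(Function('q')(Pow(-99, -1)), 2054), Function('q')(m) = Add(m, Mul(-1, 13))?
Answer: Rational(-206118, 3923171) ≈ -0.052539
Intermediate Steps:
Function('q')(m) = Add(-13, m) (Function('q')(m) = Add(m, -13) = Add(-13, m))
l = -48117 (l = Add(-3, -48114) = -48117)
A = Rational(202256, 99) (A = Add(2, Add(Add(-13, Pow(-99, -1)), 2054)) = Add(2, Add(Add(-13, Rational(-1, 99)), 2054)) = Add(2, Add(Rational(-1288, 99), 2054)) = Add(2, Rational(202058, 99)) = Rational(202256, 99) ≈ 2043.0)
Mul(Add(46035, l), Pow(Add(r, A), -1)) = Mul(Add(46035, -48117), Pow(Add(37585, Rational(202256, 99)), -1)) = Mul(-2082, Pow(Rational(3923171, 99), -1)) = Mul(-2082, Rational(99, 3923171)) = Rational(-206118, 3923171)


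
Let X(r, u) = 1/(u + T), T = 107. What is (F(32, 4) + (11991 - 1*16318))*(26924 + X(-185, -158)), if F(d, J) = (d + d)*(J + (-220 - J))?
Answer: -25275075061/51 ≈ -4.9559e+8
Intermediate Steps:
X(r, u) = 1/(107 + u) (X(r, u) = 1/(u + 107) = 1/(107 + u))
F(d, J) = -440*d (F(d, J) = (2*d)*(-220) = -440*d)
(F(32, 4) + (11991 - 1*16318))*(26924 + X(-185, -158)) = (-440*32 + (11991 - 1*16318))*(26924 + 1/(107 - 158)) = (-14080 + (11991 - 16318))*(26924 + 1/(-51)) = (-14080 - 4327)*(26924 - 1/51) = -18407*1373123/51 = -25275075061/51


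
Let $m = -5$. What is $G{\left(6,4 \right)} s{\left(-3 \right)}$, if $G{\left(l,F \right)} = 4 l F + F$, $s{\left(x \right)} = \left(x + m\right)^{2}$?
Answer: $6400$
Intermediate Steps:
$s{\left(x \right)} = \left(-5 + x\right)^{2}$ ($s{\left(x \right)} = \left(x - 5\right)^{2} = \left(-5 + x\right)^{2}$)
$G{\left(l,F \right)} = F + 4 F l$ ($G{\left(l,F \right)} = 4 F l + F = F + 4 F l$)
$G{\left(6,4 \right)} s{\left(-3 \right)} = 4 \left(1 + 4 \cdot 6\right) \left(-5 - 3\right)^{2} = 4 \left(1 + 24\right) \left(-8\right)^{2} = 4 \cdot 25 \cdot 64 = 100 \cdot 64 = 6400$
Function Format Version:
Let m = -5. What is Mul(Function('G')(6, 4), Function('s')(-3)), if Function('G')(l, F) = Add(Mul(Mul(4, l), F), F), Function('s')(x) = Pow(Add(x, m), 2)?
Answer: 6400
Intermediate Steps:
Function('s')(x) = Pow(Add(-5, x), 2) (Function('s')(x) = Pow(Add(x, -5), 2) = Pow(Add(-5, x), 2))
Function('G')(l, F) = Add(F, Mul(4, F, l)) (Function('G')(l, F) = Add(Mul(4, F, l), F) = Add(F, Mul(4, F, l)))
Mul(Function('G')(6, 4), Function('s')(-3)) = Mul(Mul(4, Add(1, Mul(4, 6))), Pow(Add(-5, -3), 2)) = Mul(Mul(4, Add(1, 24)), Pow(-8, 2)) = Mul(Mul(4, 25), 64) = Mul(100, 64) = 6400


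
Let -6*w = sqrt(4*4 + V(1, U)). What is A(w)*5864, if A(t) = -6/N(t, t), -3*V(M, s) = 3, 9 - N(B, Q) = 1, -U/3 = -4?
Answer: -4398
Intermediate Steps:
U = 12 (U = -3*(-4) = 12)
N(B, Q) = 8 (N(B, Q) = 9 - 1*1 = 9 - 1 = 8)
V(M, s) = -1 (V(M, s) = -1/3*3 = -1)
w = -sqrt(15)/6 (w = -sqrt(4*4 - 1)/6 = -sqrt(16 - 1)/6 = -sqrt(15)/6 ≈ -0.64550)
A(t) = -3/4 (A(t) = -6/8 = -6*1/8 = -3/4)
A(w)*5864 = -3/4*5864 = -4398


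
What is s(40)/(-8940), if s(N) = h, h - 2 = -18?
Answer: 4/2235 ≈ 0.0017897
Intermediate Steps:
h = -16 (h = 2 - 18 = -16)
s(N) = -16
s(40)/(-8940) = -16/(-8940) = -16*(-1/8940) = 4/2235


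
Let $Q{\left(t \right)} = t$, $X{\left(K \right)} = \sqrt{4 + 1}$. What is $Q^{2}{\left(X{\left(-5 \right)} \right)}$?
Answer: $5$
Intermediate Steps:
$X{\left(K \right)} = \sqrt{5}$
$Q^{2}{\left(X{\left(-5 \right)} \right)} = \left(\sqrt{5}\right)^{2} = 5$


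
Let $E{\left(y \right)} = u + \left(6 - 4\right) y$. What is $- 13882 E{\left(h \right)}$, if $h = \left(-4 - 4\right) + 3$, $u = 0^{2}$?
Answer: $138820$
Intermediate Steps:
$u = 0$
$h = -5$ ($h = -8 + 3 = -5$)
$E{\left(y \right)} = 2 y$ ($E{\left(y \right)} = 0 + \left(6 - 4\right) y = 0 + 2 y = 2 y$)
$- 13882 E{\left(h \right)} = - 13882 \cdot 2 \left(-5\right) = \left(-13882\right) \left(-10\right) = 138820$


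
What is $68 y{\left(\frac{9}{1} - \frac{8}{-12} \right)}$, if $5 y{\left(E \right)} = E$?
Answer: $\frac{1972}{15} \approx 131.47$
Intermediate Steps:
$y{\left(E \right)} = \frac{E}{5}$
$68 y{\left(\frac{9}{1} - \frac{8}{-12} \right)} = 68 \frac{\frac{9}{1} - \frac{8}{-12}}{5} = 68 \frac{9 \cdot 1 - - \frac{2}{3}}{5} = 68 \frac{9 + \frac{2}{3}}{5} = 68 \cdot \frac{1}{5} \cdot \frac{29}{3} = 68 \cdot \frac{29}{15} = \frac{1972}{15}$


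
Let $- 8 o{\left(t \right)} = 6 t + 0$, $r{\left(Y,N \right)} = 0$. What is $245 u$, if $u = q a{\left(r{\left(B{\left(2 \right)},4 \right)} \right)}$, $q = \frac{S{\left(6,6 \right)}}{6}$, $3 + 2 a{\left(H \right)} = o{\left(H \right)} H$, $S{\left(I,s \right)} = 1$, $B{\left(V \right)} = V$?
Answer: $- \frac{245}{4} \approx -61.25$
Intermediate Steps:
$o{\left(t \right)} = - \frac{3 t}{4}$ ($o{\left(t \right)} = - \frac{6 t + 0}{8} = - \frac{6 t}{8} = - \frac{3 t}{4}$)
$a{\left(H \right)} = - \frac{3}{2} - \frac{3 H^{2}}{8}$ ($a{\left(H \right)} = - \frac{3}{2} + \frac{- \frac{3 H}{4} H}{2} = - \frac{3}{2} + \frac{\left(- \frac{3}{4}\right) H^{2}}{2} = - \frac{3}{2} - \frac{3 H^{2}}{8}$)
$q = \frac{1}{6}$ ($q = 1 \cdot \frac{1}{6} = \frac{1}{6} \approx 0.16667$)
$u = - \frac{1}{4}$ ($u = \frac{- \frac{3}{2} - \frac{3 \cdot 0^{2}}{8}}{6} = \frac{- \frac{3}{2} - 0}{6} = \frac{- \frac{3}{2} + 0}{6} = \frac{1}{6} \left(- \frac{3}{2}\right) = - \frac{1}{4} \approx -0.25$)
$245 u = 245 \left(- \frac{1}{4}\right) = - \frac{245}{4}$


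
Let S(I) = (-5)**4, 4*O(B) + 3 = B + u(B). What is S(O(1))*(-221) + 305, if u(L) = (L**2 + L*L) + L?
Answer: -137820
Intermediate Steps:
u(L) = L + 2*L**2 (u(L) = (L**2 + L**2) + L = 2*L**2 + L = L + 2*L**2)
O(B) = -3/4 + B/4 + B*(1 + 2*B)/4 (O(B) = -3/4 + (B + B*(1 + 2*B))/4 = -3/4 + (B/4 + B*(1 + 2*B)/4) = -3/4 + B/4 + B*(1 + 2*B)/4)
S(I) = 625
S(O(1))*(-221) + 305 = 625*(-221) + 305 = -138125 + 305 = -137820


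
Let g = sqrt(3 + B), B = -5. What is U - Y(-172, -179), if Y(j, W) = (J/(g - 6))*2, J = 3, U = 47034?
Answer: 893664/19 + 3*I*sqrt(2)/19 ≈ 47035.0 + 0.2233*I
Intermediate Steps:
g = I*sqrt(2) (g = sqrt(3 - 5) = sqrt(-2) = I*sqrt(2) ≈ 1.4142*I)
Y(j, W) = 6/(-6 + I*sqrt(2)) (Y(j, W) = (3/(I*sqrt(2) - 6))*2 = (3/(-6 + I*sqrt(2)))*2 = 6/(-6 + I*sqrt(2)))
U - Y(-172, -179) = 47034 - (-18/19 - 3*I*sqrt(2)/19) = 47034 + (18/19 + 3*I*sqrt(2)/19) = 893664/19 + 3*I*sqrt(2)/19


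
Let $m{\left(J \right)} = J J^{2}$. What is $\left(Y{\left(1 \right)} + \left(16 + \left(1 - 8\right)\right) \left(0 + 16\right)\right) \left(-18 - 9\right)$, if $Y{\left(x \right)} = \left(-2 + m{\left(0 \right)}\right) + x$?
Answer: $-3861$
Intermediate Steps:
$m{\left(J \right)} = J^{3}$
$Y{\left(x \right)} = -2 + x$ ($Y{\left(x \right)} = \left(-2 + 0^{3}\right) + x = \left(-2 + 0\right) + x = -2 + x$)
$\left(Y{\left(1 \right)} + \left(16 + \left(1 - 8\right)\right) \left(0 + 16\right)\right) \left(-18 - 9\right) = \left(\left(-2 + 1\right) + \left(16 + \left(1 - 8\right)\right) \left(0 + 16\right)\right) \left(-18 - 9\right) = \left(-1 + \left(16 + \left(1 - 8\right)\right) 16\right) \left(-18 - 9\right) = \left(-1 + \left(16 - 7\right) 16\right) \left(-27\right) = \left(-1 + 9 \cdot 16\right) \left(-27\right) = \left(-1 + 144\right) \left(-27\right) = 143 \left(-27\right) = -3861$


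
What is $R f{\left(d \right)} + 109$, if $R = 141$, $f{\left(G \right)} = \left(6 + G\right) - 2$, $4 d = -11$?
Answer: $\frac{1141}{4} \approx 285.25$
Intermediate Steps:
$d = - \frac{11}{4}$ ($d = \frac{1}{4} \left(-11\right) = - \frac{11}{4} \approx -2.75$)
$f{\left(G \right)} = 4 + G$
$R f{\left(d \right)} + 109 = 141 \left(4 - \frac{11}{4}\right) + 109 = 141 \cdot \frac{5}{4} + 109 = \frac{705}{4} + 109 = \frac{1141}{4}$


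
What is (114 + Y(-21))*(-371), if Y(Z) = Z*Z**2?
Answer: 3393537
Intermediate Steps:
Y(Z) = Z**3
(114 + Y(-21))*(-371) = (114 + (-21)**3)*(-371) = (114 - 9261)*(-371) = -9147*(-371) = 3393537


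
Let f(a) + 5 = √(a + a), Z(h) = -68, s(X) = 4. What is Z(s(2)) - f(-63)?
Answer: -63 - 3*I*√14 ≈ -63.0 - 11.225*I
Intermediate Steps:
f(a) = -5 + √2*√a (f(a) = -5 + √(a + a) = -5 + √(2*a) = -5 + √2*√a)
Z(s(2)) - f(-63) = -68 - (-5 + √2*√(-63)) = -68 - (-5 + √2*(3*I*√7)) = -68 - (-5 + 3*I*√14) = -68 + (5 - 3*I*√14) = -63 - 3*I*√14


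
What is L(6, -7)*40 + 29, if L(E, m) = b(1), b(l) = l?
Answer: 69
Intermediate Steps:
L(E, m) = 1
L(6, -7)*40 + 29 = 1*40 + 29 = 40 + 29 = 69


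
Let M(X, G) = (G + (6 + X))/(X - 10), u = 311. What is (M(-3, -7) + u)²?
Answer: 16378209/169 ≈ 96913.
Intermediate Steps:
M(X, G) = (6 + G + X)/(-10 + X)
(M(-3, -7) + u)² = ((6 - 7 - 3)/(-10 - 3) + 311)² = (-4/(-13) + 311)² = (-1/13*(-4) + 311)² = (4/13 + 311)² = (4047/13)² = 16378209/169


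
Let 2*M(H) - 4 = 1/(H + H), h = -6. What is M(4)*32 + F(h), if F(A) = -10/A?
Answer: 203/3 ≈ 67.667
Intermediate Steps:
M(H) = 2 + 1/(4*H) (M(H) = 2 + 1/(2*(H + H)) = 2 + 1/(2*((2*H))) = 2 + (1/(2*H))/2 = 2 + 1/(4*H))
M(4)*32 + F(h) = (2 + (¼)/4)*32 - 10/(-6) = (2 + (¼)*(¼))*32 - 10*(-⅙) = (2 + 1/16)*32 + 5/3 = (33/16)*32 + 5/3 = 66 + 5/3 = 203/3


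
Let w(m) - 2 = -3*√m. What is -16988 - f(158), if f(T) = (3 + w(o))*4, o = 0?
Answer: -17008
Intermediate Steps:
w(m) = 2 - 3*√m
f(T) = 20 (f(T) = (3 + (2 - 3*√0))*4 = (3 + (2 - 3*0))*4 = (3 + (2 + 0))*4 = (3 + 2)*4 = 5*4 = 20)
-16988 - f(158) = -16988 - 1*20 = -16988 - 20 = -17008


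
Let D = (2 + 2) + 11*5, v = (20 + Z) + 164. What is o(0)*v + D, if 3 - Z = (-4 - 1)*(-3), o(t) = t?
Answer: 59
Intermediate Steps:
Z = -12 (Z = 3 - (-4 - 1)*(-3) = 3 - (-5)*(-3) = 3 - 1*15 = 3 - 15 = -12)
v = 172 (v = (20 - 12) + 164 = 8 + 164 = 172)
D = 59 (D = 4 + 55 = 59)
o(0)*v + D = 0*172 + 59 = 0 + 59 = 59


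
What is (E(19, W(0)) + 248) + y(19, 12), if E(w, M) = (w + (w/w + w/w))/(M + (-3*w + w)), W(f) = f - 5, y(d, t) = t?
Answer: 11159/43 ≈ 259.51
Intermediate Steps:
W(f) = -5 + f
E(w, M) = (2 + w)/(M - 2*w) (E(w, M) = (w + (1 + 1))/(M - 2*w) = (w + 2)/(M - 2*w) = (2 + w)/(M - 2*w))
(E(19, W(0)) + 248) + y(19, 12) = ((2 + 19)/((-5 + 0) - 2*19) + 248) + 12 = (21/(-5 - 38) + 248) + 12 = (21/(-43) + 248) + 12 = (-1/43*21 + 248) + 12 = (-21/43 + 248) + 12 = 10643/43 + 12 = 11159/43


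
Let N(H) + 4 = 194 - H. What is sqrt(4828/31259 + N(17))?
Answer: sqrt(169193557465)/31259 ≈ 13.159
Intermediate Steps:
N(H) = 190 - H (N(H) = -4 + (194 - H) = 190 - H)
sqrt(4828/31259 + N(17)) = sqrt(4828/31259 + (190 - 1*17)) = sqrt(4828*(1/31259) + (190 - 17)) = sqrt(4828/31259 + 173) = sqrt(5412635/31259) = sqrt(169193557465)/31259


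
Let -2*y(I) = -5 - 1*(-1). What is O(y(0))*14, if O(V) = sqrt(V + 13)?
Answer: 14*sqrt(15) ≈ 54.222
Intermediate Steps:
y(I) = 2 (y(I) = -(-5 - 1*(-1))/2 = -(-5 + 1)/2 = -1/2*(-4) = 2)
O(V) = sqrt(13 + V)
O(y(0))*14 = sqrt(13 + 2)*14 = sqrt(15)*14 = 14*sqrt(15)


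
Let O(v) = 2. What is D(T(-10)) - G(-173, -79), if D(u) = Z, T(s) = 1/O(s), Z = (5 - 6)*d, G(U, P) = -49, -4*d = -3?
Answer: 193/4 ≈ 48.250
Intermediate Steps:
d = ¾ (d = -¼*(-3) = ¾ ≈ 0.75000)
Z = -¾ (Z = (5 - 6)*(¾) = -1*¾ = -¾ ≈ -0.75000)
T(s) = ½ (T(s) = 1/2 = ½)
D(u) = -¾
D(T(-10)) - G(-173, -79) = -¾ - 1*(-49) = -¾ + 49 = 193/4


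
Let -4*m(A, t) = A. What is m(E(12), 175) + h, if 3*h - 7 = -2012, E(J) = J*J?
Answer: -2113/3 ≈ -704.33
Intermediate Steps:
E(J) = J²
m(A, t) = -A/4
h = -2005/3 (h = 7/3 + (⅓)*(-2012) = 7/3 - 2012/3 = -2005/3 ≈ -668.33)
m(E(12), 175) + h = -¼*12² - 2005/3 = -¼*144 - 2005/3 = -36 - 2005/3 = -2113/3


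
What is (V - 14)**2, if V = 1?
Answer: 169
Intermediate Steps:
(V - 14)**2 = (1 - 14)**2 = (-13)**2 = 169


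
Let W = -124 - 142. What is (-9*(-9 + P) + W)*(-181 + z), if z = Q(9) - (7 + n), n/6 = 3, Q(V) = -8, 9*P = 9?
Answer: 41516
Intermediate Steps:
P = 1 (P = (1/9)*9 = 1)
n = 18 (n = 6*3 = 18)
W = -266
z = -33 (z = -8 - (7 + 18) = -8 - 25 = -33)
(-9*(-9 + P) + W)*(-181 + z) = (-9*(-9 + 1) - 266)*(-181 - 33) = (-9*(-8) - 266)*(-214) = (72 - 266)*(-214) = -194*(-214) = 41516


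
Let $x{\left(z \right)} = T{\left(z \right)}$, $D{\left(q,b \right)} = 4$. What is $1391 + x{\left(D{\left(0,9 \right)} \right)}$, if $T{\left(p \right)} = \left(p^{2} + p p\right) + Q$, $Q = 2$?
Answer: $1425$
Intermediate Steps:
$T{\left(p \right)} = 2 + 2 p^{2}$ ($T{\left(p \right)} = \left(p^{2} + p p\right) + 2 = \left(p^{2} + p^{2}\right) + 2 = 2 p^{2} + 2 = 2 + 2 p^{2}$)
$x{\left(z \right)} = 2 + 2 z^{2}$
$1391 + x{\left(D{\left(0,9 \right)} \right)} = 1391 + \left(2 + 2 \cdot 4^{2}\right) = 1391 + \left(2 + 2 \cdot 16\right) = 1391 + \left(2 + 32\right) = 1391 + 34 = 1425$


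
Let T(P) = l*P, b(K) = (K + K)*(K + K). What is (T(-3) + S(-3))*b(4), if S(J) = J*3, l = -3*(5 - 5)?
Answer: -576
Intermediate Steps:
b(K) = 4*K² (b(K) = (2*K)*(2*K) = 4*K²)
l = 0 (l = -3*0 = 0)
T(P) = 0 (T(P) = 0*P = 0)
S(J) = 3*J
(T(-3) + S(-3))*b(4) = (0 + 3*(-3))*(4*4²) = (0 - 9)*(4*16) = -9*64 = -576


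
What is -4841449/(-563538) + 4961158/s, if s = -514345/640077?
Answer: -1789525462988863403/289852952610 ≈ -6.1739e+6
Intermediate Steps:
s = -514345/640077 (s = -514345*1/640077 = -514345/640077 ≈ -0.80357)
-4841449/(-563538) + 4961158/s = -4841449/(-563538) + 4961158/(-514345/640077) = -4841449*(-1/563538) + 4961158*(-640077/514345) = 4841449/563538 - 3175523129166/514345 = -1789525462988863403/289852952610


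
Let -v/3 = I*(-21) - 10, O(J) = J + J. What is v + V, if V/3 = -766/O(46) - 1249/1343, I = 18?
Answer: 70194123/61778 ≈ 1136.2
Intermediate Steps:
O(J) = 2*J
v = 1164 (v = -3*(18*(-21) - 10) = -3*(-378 - 10) = -3*(-388) = 1164)
V = -1715469/61778 (V = 3*(-766/(2*46) - 1249/1343) = 3*(-766/92 - 1249*1/1343) = 3*(-766*1/92 - 1249/1343) = 3*(-383/46 - 1249/1343) = 3*(-571823/61778) = -1715469/61778 ≈ -27.768)
v + V = 1164 - 1715469/61778 = 70194123/61778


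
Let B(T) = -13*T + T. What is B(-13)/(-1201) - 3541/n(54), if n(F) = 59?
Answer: -4261945/70859 ≈ -60.147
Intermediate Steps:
B(T) = -12*T
B(-13)/(-1201) - 3541/n(54) = -12*(-13)/(-1201) - 3541/59 = 156*(-1/1201) - 3541*1/59 = -156/1201 - 3541/59 = -4261945/70859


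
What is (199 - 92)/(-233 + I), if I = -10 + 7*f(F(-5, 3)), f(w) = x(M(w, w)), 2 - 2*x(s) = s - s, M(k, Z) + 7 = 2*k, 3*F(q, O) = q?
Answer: -107/236 ≈ -0.45339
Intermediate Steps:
F(q, O) = q/3
M(k, Z) = -7 + 2*k
x(s) = 1 (x(s) = 1 - (s - s)/2 = 1 - ½*0 = 1 + 0 = 1)
f(w) = 1
I = -3 (I = -10 + 7*1 = -10 + 7 = -3)
(199 - 92)/(-233 + I) = (199 - 92)/(-233 - 3) = 107/(-236) = 107*(-1/236) = -107/236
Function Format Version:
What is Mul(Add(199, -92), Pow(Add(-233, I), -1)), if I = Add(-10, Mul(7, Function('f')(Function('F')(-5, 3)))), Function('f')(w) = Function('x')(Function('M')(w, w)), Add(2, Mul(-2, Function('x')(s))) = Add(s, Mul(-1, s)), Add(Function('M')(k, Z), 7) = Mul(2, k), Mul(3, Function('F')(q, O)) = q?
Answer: Rational(-107, 236) ≈ -0.45339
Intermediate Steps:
Function('F')(q, O) = Mul(Rational(1, 3), q)
Function('M')(k, Z) = Add(-7, Mul(2, k))
Function('x')(s) = 1 (Function('x')(s) = Add(1, Mul(Rational(-1, 2), Add(s, Mul(-1, s)))) = Add(1, Mul(Rational(-1, 2), 0)) = Add(1, 0) = 1)
Function('f')(w) = 1
I = -3 (I = Add(-10, Mul(7, 1)) = Add(-10, 7) = -3)
Mul(Add(199, -92), Pow(Add(-233, I), -1)) = Mul(Add(199, -92), Pow(Add(-233, -3), -1)) = Mul(107, Pow(-236, -1)) = Mul(107, Rational(-1, 236)) = Rational(-107, 236)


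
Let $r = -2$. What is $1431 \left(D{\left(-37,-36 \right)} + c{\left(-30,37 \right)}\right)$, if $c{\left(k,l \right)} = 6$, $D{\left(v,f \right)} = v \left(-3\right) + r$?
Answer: $164565$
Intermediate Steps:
$D{\left(v,f \right)} = -2 - 3 v$ ($D{\left(v,f \right)} = v \left(-3\right) - 2 = - 3 v - 2 = -2 - 3 v$)
$1431 \left(D{\left(-37,-36 \right)} + c{\left(-30,37 \right)}\right) = 1431 \left(\left(-2 - -111\right) + 6\right) = 1431 \left(\left(-2 + 111\right) + 6\right) = 1431 \left(109 + 6\right) = 1431 \cdot 115 = 164565$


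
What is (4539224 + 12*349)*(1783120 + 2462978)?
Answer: 19291772606376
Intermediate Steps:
(4539224 + 12*349)*(1783120 + 2462978) = (4539224 + 4188)*4246098 = 4543412*4246098 = 19291772606376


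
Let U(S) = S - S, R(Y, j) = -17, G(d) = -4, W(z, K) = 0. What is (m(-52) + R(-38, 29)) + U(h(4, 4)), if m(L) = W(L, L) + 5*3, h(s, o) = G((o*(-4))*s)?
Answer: -2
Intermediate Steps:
h(s, o) = -4
U(S) = 0
m(L) = 15 (m(L) = 0 + 5*3 = 0 + 15 = 15)
(m(-52) + R(-38, 29)) + U(h(4, 4)) = (15 - 17) + 0 = -2 + 0 = -2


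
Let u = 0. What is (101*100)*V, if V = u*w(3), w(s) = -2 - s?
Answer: 0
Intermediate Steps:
V = 0 (V = 0*(-2 - 1*3) = 0*(-2 - 3) = 0*(-5) = 0)
(101*100)*V = (101*100)*0 = 10100*0 = 0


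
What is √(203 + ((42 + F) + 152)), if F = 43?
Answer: 2*√110 ≈ 20.976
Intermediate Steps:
√(203 + ((42 + F) + 152)) = √(203 + ((42 + 43) + 152)) = √(203 + (85 + 152)) = √(203 + 237) = √440 = 2*√110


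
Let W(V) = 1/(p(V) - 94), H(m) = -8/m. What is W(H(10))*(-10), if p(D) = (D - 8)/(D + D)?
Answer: 20/177 ≈ 0.11299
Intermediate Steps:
p(D) = (-8 + D)/(2*D) (p(D) = (-8 + D)/((2*D)) = (-8 + D)*(1/(2*D)) = (-8 + D)/(2*D))
W(V) = 1/(-94 + (-8 + V)/(2*V)) (W(V) = 1/((-8 + V)/(2*V) - 94) = 1/(-94 + (-8 + V)/(2*V)))
W(H(10))*(-10) = -2*(-8/10)/(8 + 187*(-8/10))*(-10) = -2*(-8*1/10)/(8 + 187*(-8*1/10))*(-10) = -2*(-4/5)/(8 + 187*(-4/5))*(-10) = -2*(-4/5)/(8 - 748/5)*(-10) = -2*(-4/5)/(-708/5)*(-10) = -2*(-4/5)*(-5/708)*(-10) = -2/177*(-10) = 20/177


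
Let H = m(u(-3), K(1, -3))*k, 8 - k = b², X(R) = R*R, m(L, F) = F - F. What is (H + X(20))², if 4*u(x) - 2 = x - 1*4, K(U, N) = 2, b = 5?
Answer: 160000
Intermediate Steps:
u(x) = -½ + x/4 (u(x) = ½ + (x - 1*4)/4 = ½ + (x - 4)/4 = ½ + (-4 + x)/4 = ½ + (-1 + x/4) = -½ + x/4)
m(L, F) = 0
X(R) = R²
k = -17 (k = 8 - 1*5² = 8 - 1*25 = 8 - 25 = -17)
H = 0 (H = 0*(-17) = 0)
(H + X(20))² = (0 + 20²)² = (0 + 400)² = 400² = 160000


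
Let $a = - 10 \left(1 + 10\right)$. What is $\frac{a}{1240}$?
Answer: $- \frac{11}{124} \approx -0.08871$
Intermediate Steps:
$a = -110$ ($a = \left(-10\right) 11 = -110$)
$\frac{a}{1240} = \frac{1}{1240} \left(-110\right) = - \frac{11}{124}$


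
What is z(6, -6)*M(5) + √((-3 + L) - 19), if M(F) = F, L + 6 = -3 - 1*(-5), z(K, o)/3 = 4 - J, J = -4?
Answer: 120 + I*√26 ≈ 120.0 + 5.099*I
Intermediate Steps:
z(K, o) = 24 (z(K, o) = 3*(4 - 1*(-4)) = 3*(4 + 4) = 3*8 = 24)
L = -4 (L = -6 + (-3 - 1*(-5)) = -6 + (-3 + 5) = -6 + 2 = -4)
z(6, -6)*M(5) + √((-3 + L) - 19) = 24*5 + √((-3 - 4) - 19) = 120 + √(-7 - 19) = 120 + √(-26) = 120 + I*√26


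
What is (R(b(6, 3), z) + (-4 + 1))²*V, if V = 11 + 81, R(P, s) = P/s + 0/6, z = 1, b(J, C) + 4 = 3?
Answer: 1472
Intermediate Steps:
b(J, C) = -1 (b(J, C) = -4 + 3 = -1)
R(P, s) = P/s (R(P, s) = P/s + 0*(⅙) = P/s + 0 = P/s)
V = 92
(R(b(6, 3), z) + (-4 + 1))²*V = (-1/1 + (-4 + 1))²*92 = (-1*1 - 3)²*92 = (-1 - 3)²*92 = (-4)²*92 = 16*92 = 1472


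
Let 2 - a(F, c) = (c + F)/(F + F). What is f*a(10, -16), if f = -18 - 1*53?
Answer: -1633/10 ≈ -163.30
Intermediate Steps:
a(F, c) = 2 - (F + c)/(2*F) (a(F, c) = 2 - (c + F)/(F + F) = 2 - (F + c)/(2*F))
f = -71 (f = -18 - 53 = -71)
f*a(10, -16) = -71*(-1*(-16) + 3*10)/(2*10) = -71*(16 + 30)/(2*10) = -71*46/(2*10) = -71*23/10 = -1633/10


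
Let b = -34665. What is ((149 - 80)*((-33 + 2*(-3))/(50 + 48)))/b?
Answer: 897/1132390 ≈ 0.00079213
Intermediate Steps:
((149 - 80)*((-33 + 2*(-3))/(50 + 48)))/b = ((149 - 80)*((-33 + 2*(-3))/(50 + 48)))/(-34665) = (69*((-33 - 6)/98))*(-1/34665) = (69*(-39*1/98))*(-1/34665) = (69*(-39/98))*(-1/34665) = -2691/98*(-1/34665) = 897/1132390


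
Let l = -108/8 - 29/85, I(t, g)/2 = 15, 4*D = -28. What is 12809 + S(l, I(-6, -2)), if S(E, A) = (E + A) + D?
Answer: 2179087/170 ≈ 12818.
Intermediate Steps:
D = -7 (D = (¼)*(-28) = -7)
I(t, g) = 30 (I(t, g) = 2*15 = 30)
l = -2353/170 (l = -108*⅛ - 29*1/85 = -27/2 - 29/85 = -2353/170 ≈ -13.841)
S(E, A) = -7 + A + E (S(E, A) = (E + A) - 7 = (A + E) - 7 = -7 + A + E)
12809 + S(l, I(-6, -2)) = 12809 + (-7 + 30 - 2353/170) = 12809 + 1557/170 = 2179087/170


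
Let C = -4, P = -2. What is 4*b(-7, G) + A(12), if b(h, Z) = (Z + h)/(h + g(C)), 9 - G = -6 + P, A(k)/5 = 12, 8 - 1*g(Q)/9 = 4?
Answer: 1780/29 ≈ 61.379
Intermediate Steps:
g(Q) = 36 (g(Q) = 72 - 9*4 = 72 - 36 = 36)
A(k) = 60 (A(k) = 5*12 = 60)
G = 17 (G = 9 - (-6 - 2) = 9 - 1*(-8) = 9 + 8 = 17)
b(h, Z) = (Z + h)/(36 + h) (b(h, Z) = (Z + h)/(h + 36) = (Z + h)/(36 + h))
4*b(-7, G) + A(12) = 4*((17 - 7)/(36 - 7)) + 60 = 4*(10/29) + 60 = 40/29 + 60 = 1780/29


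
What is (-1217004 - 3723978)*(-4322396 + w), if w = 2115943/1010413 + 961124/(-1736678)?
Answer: 18738115082003141875985382/877381014007 ≈ 2.1357e+13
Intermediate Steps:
w = 1351789736571/877381014007 (w = 2115943*(1/1010413) + 961124*(-1/1736678) = 2115943/1010413 - 480562/868339 = 1351789736571/877381014007 ≈ 1.5407)
(-1217004 - 3723978)*(-4322396 + w) = (-1217004 - 3723978)*(-4322396 + 1351789736571/877381014007) = -4940982*(-3792386833630064201/877381014007) = 18738115082003141875985382/877381014007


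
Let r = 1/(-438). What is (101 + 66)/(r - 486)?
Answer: -73146/212869 ≈ -0.34362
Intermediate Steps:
r = -1/438 ≈ -0.0022831
(101 + 66)/(r - 486) = (101 + 66)/(-1/438 - 486) = 167/(-212869/438) = 167*(-438/212869) = -73146/212869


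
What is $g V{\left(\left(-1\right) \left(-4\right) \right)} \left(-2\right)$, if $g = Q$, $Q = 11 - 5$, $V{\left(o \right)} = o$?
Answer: $-48$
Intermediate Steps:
$Q = 6$
$g = 6$
$g V{\left(\left(-1\right) \left(-4\right) \right)} \left(-2\right) = 6 \left(\left(-1\right) \left(-4\right)\right) \left(-2\right) = 6 \cdot 4 \left(-2\right) = 24 \left(-2\right) = -48$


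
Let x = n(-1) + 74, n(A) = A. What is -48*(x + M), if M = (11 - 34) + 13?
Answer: -3024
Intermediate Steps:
M = -10 (M = -23 + 13 = -10)
x = 73 (x = -1 + 74 = 73)
-48*(x + M) = -48*(73 - 10) = -48*63 = -3024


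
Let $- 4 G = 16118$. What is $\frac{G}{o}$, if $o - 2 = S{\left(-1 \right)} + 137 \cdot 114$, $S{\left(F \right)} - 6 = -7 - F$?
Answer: $- \frac{8059}{31240} \approx -0.25797$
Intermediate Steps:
$G = - \frac{8059}{2}$ ($G = \left(- \frac{1}{4}\right) 16118 = - \frac{8059}{2} \approx -4029.5$)
$S{\left(F \right)} = -1 - F$ ($S{\left(F \right)} = 6 - \left(7 + F\right) = -1 - F$)
$o = 15620$ ($o = 2 + \left(\left(-1 - -1\right) + 137 \cdot 114\right) = 2 + \left(\left(-1 + 1\right) + 15618\right) = 2 + \left(0 + 15618\right) = 2 + 15618 = 15620$)
$\frac{G}{o} = - \frac{8059}{2 \cdot 15620} = \left(- \frac{8059}{2}\right) \frac{1}{15620} = - \frac{8059}{31240}$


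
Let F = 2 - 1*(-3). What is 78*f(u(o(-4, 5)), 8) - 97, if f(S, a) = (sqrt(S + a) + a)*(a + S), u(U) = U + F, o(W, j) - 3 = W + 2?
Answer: 8639 + 1092*sqrt(14) ≈ 12725.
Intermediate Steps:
o(W, j) = 5 + W (o(W, j) = 3 + (W + 2) = 3 + (2 + W) = 5 + W)
F = 5 (F = 2 + 3 = 5)
u(U) = 5 + U (u(U) = U + 5 = 5 + U)
f(S, a) = (S + a)*(a + sqrt(S + a)) (f(S, a) = (a + sqrt(S + a))*(S + a) = (S + a)*(a + sqrt(S + a)))
78*f(u(o(-4, 5)), 8) - 97 = 78*(8**2 + (5 + (5 - 4))*8 + (5 + (5 - 4))*sqrt((5 + (5 - 4)) + 8) + 8*sqrt((5 + (5 - 4)) + 8)) - 97 = 78*(64 + (5 + 1)*8 + (5 + 1)*sqrt((5 + 1) + 8) + 8*sqrt((5 + 1) + 8)) - 97 = 78*(64 + 6*8 + 6*sqrt(6 + 8) + 8*sqrt(6 + 8)) - 97 = 78*(64 + 48 + 6*sqrt(14) + 8*sqrt(14)) - 97 = 78*(112 + 14*sqrt(14)) - 97 = (8736 + 1092*sqrt(14)) - 97 = 8639 + 1092*sqrt(14)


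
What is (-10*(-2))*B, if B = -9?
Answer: -180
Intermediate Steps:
(-10*(-2))*B = -10*(-2)*(-9) = 20*(-9) = -180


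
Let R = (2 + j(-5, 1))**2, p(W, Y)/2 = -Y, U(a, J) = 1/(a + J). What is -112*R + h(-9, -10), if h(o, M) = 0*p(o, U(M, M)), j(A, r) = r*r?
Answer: -1008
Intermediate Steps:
U(a, J) = 1/(J + a)
p(W, Y) = -2*Y (p(W, Y) = 2*(-Y) = -2*Y)
j(A, r) = r**2
h(o, M) = 0 (h(o, M) = 0*(-2/(M + M)) = 0*(-2*1/(2*M)) = 0*(-1/M) = 0)
R = 9 (R = (2 + 1**2)**2 = (2 + 1)**2 = 3**2 = 9)
-112*R + h(-9, -10) = -112*9 + 0 = -1008 + 0 = -1008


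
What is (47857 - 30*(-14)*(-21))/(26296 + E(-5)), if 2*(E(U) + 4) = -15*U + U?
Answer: 39037/26327 ≈ 1.4828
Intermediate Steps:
E(U) = -4 - 7*U (E(U) = -4 + (-15*U + U)/2 = -4 + (-14*U)/2 = -4 - 7*U)
(47857 - 30*(-14)*(-21))/(26296 + E(-5)) = (47857 - 30*(-14)*(-21))/(26296 + (-4 - 7*(-5))) = (47857 + 420*(-21))/(26296 + (-4 + 35)) = (47857 - 8820)/(26296 + 31) = 39037/26327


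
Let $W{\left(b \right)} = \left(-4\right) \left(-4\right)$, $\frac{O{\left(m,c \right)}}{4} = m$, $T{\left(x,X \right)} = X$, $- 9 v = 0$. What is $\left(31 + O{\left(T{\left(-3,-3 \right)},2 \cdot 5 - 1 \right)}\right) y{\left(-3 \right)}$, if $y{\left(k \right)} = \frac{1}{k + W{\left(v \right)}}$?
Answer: $\frac{19}{13} \approx 1.4615$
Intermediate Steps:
$v = 0$ ($v = \left(- \frac{1}{9}\right) 0 = 0$)
$O{\left(m,c \right)} = 4 m$
$W{\left(b \right)} = 16$
$y{\left(k \right)} = \frac{1}{16 + k}$ ($y{\left(k \right)} = \frac{1}{k + 16} = \frac{1}{16 + k}$)
$\left(31 + O{\left(T{\left(-3,-3 \right)},2 \cdot 5 - 1 \right)}\right) y{\left(-3 \right)} = \frac{31 + 4 \left(-3\right)}{16 - 3} = \frac{31 - 12}{13} = 19 \cdot \frac{1}{13} = \frac{19}{13}$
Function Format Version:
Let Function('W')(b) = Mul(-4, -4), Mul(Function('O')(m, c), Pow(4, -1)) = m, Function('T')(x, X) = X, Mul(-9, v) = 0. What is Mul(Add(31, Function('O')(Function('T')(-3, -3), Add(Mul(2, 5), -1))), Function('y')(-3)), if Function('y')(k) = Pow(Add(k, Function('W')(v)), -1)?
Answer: Rational(19, 13) ≈ 1.4615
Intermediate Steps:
v = 0 (v = Mul(Rational(-1, 9), 0) = 0)
Function('O')(m, c) = Mul(4, m)
Function('W')(b) = 16
Function('y')(k) = Pow(Add(16, k), -1) (Function('y')(k) = Pow(Add(k, 16), -1) = Pow(Add(16, k), -1))
Mul(Add(31, Function('O')(Function('T')(-3, -3), Add(Mul(2, 5), -1))), Function('y')(-3)) = Mul(Add(31, Mul(4, -3)), Pow(Add(16, -3), -1)) = Mul(Add(31, -12), Pow(13, -1)) = Mul(19, Rational(1, 13)) = Rational(19, 13)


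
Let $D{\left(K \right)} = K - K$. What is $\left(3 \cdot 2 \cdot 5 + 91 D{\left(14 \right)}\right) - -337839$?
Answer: $337869$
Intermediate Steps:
$D{\left(K \right)} = 0$
$\left(3 \cdot 2 \cdot 5 + 91 D{\left(14 \right)}\right) - -337839 = \left(3 \cdot 2 \cdot 5 + 91 \cdot 0\right) - -337839 = \left(6 \cdot 5 + 0\right) + 337839 = \left(30 + 0\right) + 337839 = 30 + 337839 = 337869$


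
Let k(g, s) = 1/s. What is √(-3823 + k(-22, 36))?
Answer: I*√137627/6 ≈ 61.83*I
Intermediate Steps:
√(-3823 + k(-22, 36)) = √(-3823 + 1/36) = √(-137627/36) = I*√137627/6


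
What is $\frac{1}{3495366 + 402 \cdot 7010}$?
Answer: $\frac{1}{6313386} \approx 1.5839 \cdot 10^{-7}$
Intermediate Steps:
$\frac{1}{3495366 + 402 \cdot 7010} = \frac{1}{3495366 + 2818020} = \frac{1}{6313386}$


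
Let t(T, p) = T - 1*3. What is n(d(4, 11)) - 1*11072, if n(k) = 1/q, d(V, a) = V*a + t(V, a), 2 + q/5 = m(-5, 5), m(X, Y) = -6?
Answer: -442881/40 ≈ -11072.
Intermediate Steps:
t(T, p) = -3 + T (t(T, p) = T - 3 = -3 + T)
q = -40 (q = -10 + 5*(-6) = -10 - 30 = -40)
d(V, a) = -3 + V + V*a (d(V, a) = V*a + (-3 + V) = -3 + V + V*a)
n(k) = -1/40 (n(k) = 1/(-40) = -1/40)
n(d(4, 11)) - 1*11072 = -1/40 - 1*11072 = -1/40 - 11072 = -442881/40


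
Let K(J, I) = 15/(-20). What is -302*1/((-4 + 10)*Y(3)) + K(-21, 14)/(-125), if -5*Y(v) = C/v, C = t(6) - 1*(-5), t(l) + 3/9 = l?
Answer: 283149/4000 ≈ 70.787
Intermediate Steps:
K(J, I) = -3/4 (K(J, I) = 15*(-1/20) = -3/4)
t(l) = -1/3 + l
C = 32/3 (C = (-1/3 + 6) - 1*(-5) = 17/3 + 5 = 32/3 ≈ 10.667)
Y(v) = -32/(15*v)
-302*1/((-4 + 10)*Y(3)) + K(-21, 14)/(-125) = -302*(-45/(32*(-4 + 10))) - 3/4/(-125) = -302/(6*(-32/15*1/3)) - 3/4*(-1/125) = -302/(6*(-32/45)) + 3/500 = -302/(-64/15) + 3/500 = -302*(-15/64) + 3/500 = 2265/32 + 3/500 = 283149/4000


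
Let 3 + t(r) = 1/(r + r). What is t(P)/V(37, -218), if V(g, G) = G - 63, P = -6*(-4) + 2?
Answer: 155/14612 ≈ 0.010608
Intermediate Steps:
P = 26 (P = 24 + 2 = 26)
V(g, G) = -63 + G
t(r) = -3 + 1/(2*r) (t(r) = -3 + 1/(r + r) = -3 + 1/(2*r))
t(P)/V(37, -218) = (-3 + (½)/26)/(-63 - 218) = (-3 + (½)*(1/26))/(-281) = (-3 + 1/52)*(-1/281) = -155/52*(-1/281) = 155/14612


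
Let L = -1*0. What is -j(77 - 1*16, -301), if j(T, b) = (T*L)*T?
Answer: 0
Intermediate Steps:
L = 0
j(T, b) = 0 (j(T, b) = (T*0)*T = 0*T = 0)
-j(77 - 1*16, -301) = -1*0 = 0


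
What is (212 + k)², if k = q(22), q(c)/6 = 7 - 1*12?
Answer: 33124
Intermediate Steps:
q(c) = -30 (q(c) = 6*(7 - 1*12) = 6*(7 - 12) = 6*(-5) = -30)
k = -30
(212 + k)² = (212 - 30)² = 182² = 33124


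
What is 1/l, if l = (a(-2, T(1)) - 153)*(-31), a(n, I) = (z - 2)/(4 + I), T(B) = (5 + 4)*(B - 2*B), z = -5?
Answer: 5/23498 ≈ 0.00021278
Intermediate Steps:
T(B) = -9*B (T(B) = 9*(-B) = -9*B)
a(n, I) = -7/(4 + I) (a(n, I) = (-5 - 2)/(4 + I) = -7/(4 + I))
l = 23498/5 (l = (-7/(4 - 9*1) - 153)*(-31) = (-7/(4 - 9) - 153)*(-31) = (-7/(-5) - 153)*(-31) = (-7*(-⅕) - 153)*(-31) = (7/5 - 153)*(-31) = -758/5*(-31) = 23498/5 ≈ 4699.6)
1/l = 1/(23498/5) = 5/23498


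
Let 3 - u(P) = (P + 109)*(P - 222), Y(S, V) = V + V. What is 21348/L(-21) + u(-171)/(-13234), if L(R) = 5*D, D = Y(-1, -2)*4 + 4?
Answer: -23421471/66170 ≈ -353.96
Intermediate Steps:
Y(S, V) = 2*V
u(P) = 3 - (-222 + P)*(109 + P) (u(P) = 3 - (P + 109)*(P - 222) = 3 - (109 + P)*(-222 + P) = 3 - (-222 + P)*(109 + P))
D = -12 (D = (2*(-2))*4 + 4 = -4*4 + 4 = -16 + 4 = -12)
L(R) = -60 (L(R) = 5*(-12) = -60)
21348/L(-21) + u(-171)/(-13234) = 21348/(-60) + (24201 - 1*(-171)² + 113*(-171))/(-13234) = 21348*(-1/60) + (24201 - 1*29241 - 19323)*(-1/13234) = -1779/5 + (24201 - 29241 - 19323)*(-1/13234) = -1779/5 - 24363*(-1/13234) = -1779/5 + 24363/13234 = -23421471/66170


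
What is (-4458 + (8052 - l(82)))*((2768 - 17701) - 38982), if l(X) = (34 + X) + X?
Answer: -183095340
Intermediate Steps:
l(X) = 34 + 2*X
(-4458 + (8052 - l(82)))*((2768 - 17701) - 38982) = (-4458 + (8052 - (34 + 2*82)))*((2768 - 17701) - 38982) = (-4458 + (8052 - (34 + 164)))*(-14933 - 38982) = (-4458 + (8052 - 1*198))*(-53915) = (-4458 + (8052 - 198))*(-53915) = (-4458 + 7854)*(-53915) = 3396*(-53915) = -183095340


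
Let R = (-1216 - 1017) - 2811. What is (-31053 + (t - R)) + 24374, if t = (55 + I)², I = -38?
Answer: -1346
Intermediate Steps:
t = 289 (t = (55 - 38)² = 17² = 289)
R = -5044 (R = -2233 - 2811 = -5044)
(-31053 + (t - R)) + 24374 = (-31053 + (289 - 1*(-5044))) + 24374 = (-31053 + (289 + 5044)) + 24374 = (-31053 + 5333) + 24374 = -25720 + 24374 = -1346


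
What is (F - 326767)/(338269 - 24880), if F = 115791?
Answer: -210976/313389 ≈ -0.67321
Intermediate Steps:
(F - 326767)/(338269 - 24880) = (115791 - 326767)/(338269 - 24880) = -210976/313389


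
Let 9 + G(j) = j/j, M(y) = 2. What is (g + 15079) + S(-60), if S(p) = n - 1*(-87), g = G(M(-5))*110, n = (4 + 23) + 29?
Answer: 14342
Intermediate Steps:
G(j) = -8 (G(j) = -9 + j/j = -9 + 1 = -8)
n = 56 (n = 27 + 29 = 56)
g = -880 (g = -8*110 = -880)
S(p) = 143 (S(p) = 56 - 1*(-87) = 56 + 87 = 143)
(g + 15079) + S(-60) = (-880 + 15079) + 143 = 14199 + 143 = 14342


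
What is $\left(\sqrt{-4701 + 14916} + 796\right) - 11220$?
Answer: $-10424 + 3 \sqrt{1135} \approx -10323.0$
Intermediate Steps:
$\left(\sqrt{-4701 + 14916} + 796\right) - 11220 = \left(\sqrt{10215} + 796\right) - 11220 = \left(3 \sqrt{1135} + 796\right) - 11220 = \left(796 + 3 \sqrt{1135}\right) - 11220 = -10424 + 3 \sqrt{1135}$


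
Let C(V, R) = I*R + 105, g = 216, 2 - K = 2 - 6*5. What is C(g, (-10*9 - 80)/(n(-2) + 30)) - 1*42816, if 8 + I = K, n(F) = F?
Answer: -299912/7 ≈ -42845.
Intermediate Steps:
K = 30 (K = 2 - (2 - 6*5) = 2 - (2 - 30) = 2 - 1*(-28) = 2 + 28 = 30)
I = 22 (I = -8 + 30 = 22)
C(V, R) = 105 + 22*R (C(V, R) = 22*R + 105 = 105 + 22*R)
C(g, (-10*9 - 80)/(n(-2) + 30)) - 1*42816 = (105 + 22*((-10*9 - 80)/(-2 + 30))) - 1*42816 = (105 + 22*((-90 - 80)/28)) - 42816 = (105 + 22*(-170*1/28)) - 42816 = (105 + 22*(-85/14)) - 42816 = (105 - 935/7) - 42816 = -200/7 - 42816 = -299912/7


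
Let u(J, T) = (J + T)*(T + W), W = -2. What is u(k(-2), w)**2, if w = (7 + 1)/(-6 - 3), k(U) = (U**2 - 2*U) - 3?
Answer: 925444/6561 ≈ 141.05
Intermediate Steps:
k(U) = -3 + U**2 - 2*U
w = -8/9 (w = 8/(-9) = 8*(-1/9) = -8/9 ≈ -0.88889)
u(J, T) = (-2 + T)*(J + T) (u(J, T) = (J + T)*(T - 2) = (J + T)*(-2 + T) = (-2 + T)*(J + T))
u(k(-2), w)**2 = ((-8/9)**2 - 2*(-3 + (-2)**2 - 2*(-2)) - 2*(-8/9) + (-3 + (-2)**2 - 2*(-2))*(-8/9))**2 = (64/81 - 2*(-3 + 4 + 4) + 16/9 + (-3 + 4 + 4)*(-8/9))**2 = (64/81 - 2*5 + 16/9 + 5*(-8/9))**2 = (64/81 - 10 + 16/9 - 40/9)**2 = (-962/81)**2 = 925444/6561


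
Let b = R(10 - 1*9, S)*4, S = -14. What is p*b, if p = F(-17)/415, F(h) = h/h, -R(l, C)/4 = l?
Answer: -16/415 ≈ -0.038554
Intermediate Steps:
R(l, C) = -4*l
F(h) = 1
p = 1/415 ≈ 0.0024096
b = -16 (b = -4*(10 - 1*9)*4 = -4*(10 - 9)*4 = -4*1*4 = -4*4 = -16)
p*b = (1/415)*(-16) = -16/415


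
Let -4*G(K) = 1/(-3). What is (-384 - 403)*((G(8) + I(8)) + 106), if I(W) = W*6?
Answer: -1455163/12 ≈ -1.2126e+5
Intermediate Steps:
I(W) = 6*W
G(K) = 1/12 (G(K) = -¼/(-3) = -¼*(-⅓) = 1/12)
(-384 - 403)*((G(8) + I(8)) + 106) = (-384 - 403)*((1/12 + 6*8) + 106) = -787*((1/12 + 48) + 106) = -787*(577/12 + 106) = -787*1849/12 = -1455163/12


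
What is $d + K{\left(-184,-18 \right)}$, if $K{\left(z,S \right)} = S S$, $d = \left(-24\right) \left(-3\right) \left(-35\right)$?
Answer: $-2196$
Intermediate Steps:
$d = -2520$ ($d = 72 \left(-35\right) = -2520$)
$K{\left(z,S \right)} = S^{2}$
$d + K{\left(-184,-18 \right)} = -2520 + \left(-18\right)^{2} = -2520 + 324 = -2196$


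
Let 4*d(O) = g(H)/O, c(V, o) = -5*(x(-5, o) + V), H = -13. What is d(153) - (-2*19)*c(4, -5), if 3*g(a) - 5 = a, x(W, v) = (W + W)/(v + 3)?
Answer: -784892/459 ≈ -1710.0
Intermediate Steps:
x(W, v) = 2*W/(3 + v) (x(W, v) = (2*W)/(3 + v) = 2*W/(3 + v))
g(a) = 5/3 + a/3
c(V, o) = -5*V + 50/(3 + o) (c(V, o) = -5*(2*(-5)/(3 + o) + V) = -5*(-10/(3 + o) + V) = -5*(V - 10/(3 + o)) = -5*V + 50/(3 + o))
d(O) = -2/(3*O) (d(O) = ((5/3 + (⅓)*(-13))/O)/4 = ((5/3 - 13/3)/O)/4 = (-8/(3*O))/4 = -2/(3*O))
d(153) - (-2*19)*c(4, -5) = -⅔/153 - (-2*19)*5*(10 - 1*4*(3 - 5))/(3 - 5) = -⅔*1/153 - (-38)*5*(10 - 1*4*(-2))/(-2) = -2/459 - (-38)*5*(-½)*(10 + 8) = -2/459 - (-38)*5*(-½)*18 = -2/459 - (-38)*(-45) = -2/459 - 1*1710 = -2/459 - 1710 = -784892/459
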